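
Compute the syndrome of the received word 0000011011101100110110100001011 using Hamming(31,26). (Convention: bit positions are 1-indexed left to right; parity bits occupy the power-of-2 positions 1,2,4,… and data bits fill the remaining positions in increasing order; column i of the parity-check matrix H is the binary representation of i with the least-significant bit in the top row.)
Syndrome s = H · r^T (mod 2), r = 0000011011101100110110100001011:
  s[0] = (1010101010101010101010101010101)·(0000011011101100110110100001011) mod 2 = 0+0+0+0+0+0+1+0+1+0+1+0+1+0+0+0+1+0+0+0+1+0+1+0+0+0+0+0+0+0+1 mod 2 = 0
  s[1] = (0110011001100110011001100110011)·(0000011011101100110110100001011) mod 2 = 0+0+0+0+0+1+1+0+0+1+1+0+0+1+0+0+0+1+0+0+0+0+1+0+0+0+0+0+0+1+1 mod 2 = 1
  s[2] = (0001111000011110000111100001111)·(0000011011101100110110100001011) mod 2 = 0+0+0+0+0+1+1+0+0+0+0+0+1+1+0+0+0+0+0+1+1+0+1+0+0+0+0+1+0+1+1 mod 2 = 0
  s[3] = (0000000111111110000000011111111)·(0000011011101100110110100001011) mod 2 = 0+0+0+0+0+0+0+0+1+1+1+0+1+1+0+0+0+0+0+0+0+0+0+0+0+0+0+1+0+1+1 mod 2 = 0
  s[4] = (0000000000000001111111111111111)·(0000011011101100110110100001011) mod 2 = 0+0+0+0+0+0+0+0+0+0+0+0+0+0+0+0+1+1+0+1+1+0+1+0+0+0+0+1+0+1+1 mod 2 = 0
Syndrome = 01000
Non-zero syndrome: error at position 2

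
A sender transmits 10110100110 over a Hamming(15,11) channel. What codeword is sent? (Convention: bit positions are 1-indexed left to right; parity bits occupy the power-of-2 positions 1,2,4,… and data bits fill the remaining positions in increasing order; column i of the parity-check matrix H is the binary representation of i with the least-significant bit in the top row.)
Codeword c = d · G (mod 2), d = 10110100110:
  c[0] = d·G[:,0] = (10110100110)·(11011010101) mod 2 = 1+0+0+1+0+0+0+0+1+0+0 mod 2 = 1
  c[1] = d·G[:,1] = (10110100110)·(10110110011) mod 2 = 1+0+1+1+0+1+0+0+0+1+0 mod 2 = 1
  c[2] = d·G[:,2] = (10110100110)·(10000000000) mod 2 = 1+0+0+0+0+0+0+0+0+0+0 mod 2 = 1
  c[3] = d·G[:,3] = (10110100110)·(01110001111) mod 2 = 0+0+1+1+0+0+0+0+1+1+0 mod 2 = 0
  c[4] = d·G[:,4] = (10110100110)·(01000000000) mod 2 = 0+0+0+0+0+0+0+0+0+0+0 mod 2 = 0
  c[5] = d·G[:,5] = (10110100110)·(00100000000) mod 2 = 0+0+1+0+0+0+0+0+0+0+0 mod 2 = 1
  c[6] = d·G[:,6] = (10110100110)·(00010000000) mod 2 = 0+0+0+1+0+0+0+0+0+0+0 mod 2 = 1
  c[7] = d·G[:,7] = (10110100110)·(00001111111) mod 2 = 0+0+0+0+0+1+0+0+1+1+0 mod 2 = 1
  c[8] = d·G[:,8] = (10110100110)·(00001000000) mod 2 = 0+0+0+0+0+0+0+0+0+0+0 mod 2 = 0
  c[9] = d·G[:,9] = (10110100110)·(00000100000) mod 2 = 0+0+0+0+0+1+0+0+0+0+0 mod 2 = 1
  c[10] = d·G[:,10] = (10110100110)·(00000010000) mod 2 = 0+0+0+0+0+0+0+0+0+0+0 mod 2 = 0
  c[11] = d·G[:,11] = (10110100110)·(00000001000) mod 2 = 0+0+0+0+0+0+0+0+0+0+0 mod 2 = 0
  c[12] = d·G[:,12] = (10110100110)·(00000000100) mod 2 = 0+0+0+0+0+0+0+0+1+0+0 mod 2 = 1
  c[13] = d·G[:,13] = (10110100110)·(00000000010) mod 2 = 0+0+0+0+0+0+0+0+0+1+0 mod 2 = 1
  c[14] = d·G[:,14] = (10110100110)·(00000000001) mod 2 = 0+0+0+0+0+0+0+0+0+0+0 mod 2 = 0
Codeword = 111001110100110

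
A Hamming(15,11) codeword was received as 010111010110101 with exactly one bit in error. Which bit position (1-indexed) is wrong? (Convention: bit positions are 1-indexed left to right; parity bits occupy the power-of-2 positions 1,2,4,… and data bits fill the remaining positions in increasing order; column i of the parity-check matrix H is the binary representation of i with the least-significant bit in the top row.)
Syndrome s = H · r^T (mod 2), r = 010111010110101:
  s[0] = (101010101010101)·(010111010110101) mod 2 = 0+0+0+0+1+0+0+0+0+0+1+0+1+0+1 mod 2 = 0
  s[1] = (011001100110011)·(010111010110101) mod 2 = 0+1+0+0+0+1+0+0+0+1+1+0+0+0+1 mod 2 = 1
  s[2] = (000111100001111)·(010111010110101) mod 2 = 0+0+0+1+1+1+0+0+0+0+0+0+1+0+1 mod 2 = 1
  s[3] = (000000011111111)·(010111010110101) mod 2 = 0+0+0+0+0+0+0+1+0+1+1+0+1+0+1 mod 2 = 1
Syndrome = 0111
Column i of H is the binary representation of i, so the syndrome is the binary index of the flipped bit.
Read s = 0111 with s[0] as LSB: 0·2^0 + 1·2^1 + 1·2^2 + 1·2^3 = 14.
Error is at bit position 14.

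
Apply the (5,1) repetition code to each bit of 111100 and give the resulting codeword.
Repeat each bit 5× and concatenate:
1→11111  1→11111  1→11111  1→11111  0→00000  0→00000
Codeword = 111111111111111111110000000000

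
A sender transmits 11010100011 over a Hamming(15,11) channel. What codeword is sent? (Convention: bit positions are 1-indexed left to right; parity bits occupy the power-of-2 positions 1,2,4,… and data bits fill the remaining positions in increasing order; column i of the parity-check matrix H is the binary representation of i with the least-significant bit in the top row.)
Codeword c = d · G (mod 2), d = 11010100011:
  c[0] = d·G[:,0] = (11010100011)·(11011010101) mod 2 = 1+1+0+1+0+0+0+0+0+0+1 mod 2 = 0
  c[1] = d·G[:,1] = (11010100011)·(10110110011) mod 2 = 1+0+0+1+0+1+0+0+0+1+1 mod 2 = 1
  c[2] = d·G[:,2] = (11010100011)·(10000000000) mod 2 = 1+0+0+0+0+0+0+0+0+0+0 mod 2 = 1
  c[3] = d·G[:,3] = (11010100011)·(01110001111) mod 2 = 0+1+0+1+0+0+0+0+0+1+1 mod 2 = 0
  c[4] = d·G[:,4] = (11010100011)·(01000000000) mod 2 = 0+1+0+0+0+0+0+0+0+0+0 mod 2 = 1
  c[5] = d·G[:,5] = (11010100011)·(00100000000) mod 2 = 0+0+0+0+0+0+0+0+0+0+0 mod 2 = 0
  c[6] = d·G[:,6] = (11010100011)·(00010000000) mod 2 = 0+0+0+1+0+0+0+0+0+0+0 mod 2 = 1
  c[7] = d·G[:,7] = (11010100011)·(00001111111) mod 2 = 0+0+0+0+0+1+0+0+0+1+1 mod 2 = 1
  c[8] = d·G[:,8] = (11010100011)·(00001000000) mod 2 = 0+0+0+0+0+0+0+0+0+0+0 mod 2 = 0
  c[9] = d·G[:,9] = (11010100011)·(00000100000) mod 2 = 0+0+0+0+0+1+0+0+0+0+0 mod 2 = 1
  c[10] = d·G[:,10] = (11010100011)·(00000010000) mod 2 = 0+0+0+0+0+0+0+0+0+0+0 mod 2 = 0
  c[11] = d·G[:,11] = (11010100011)·(00000001000) mod 2 = 0+0+0+0+0+0+0+0+0+0+0 mod 2 = 0
  c[12] = d·G[:,12] = (11010100011)·(00000000100) mod 2 = 0+0+0+0+0+0+0+0+0+0+0 mod 2 = 0
  c[13] = d·G[:,13] = (11010100011)·(00000000010) mod 2 = 0+0+0+0+0+0+0+0+0+1+0 mod 2 = 1
  c[14] = d·G[:,14] = (11010100011)·(00000000001) mod 2 = 0+0+0+0+0+0+0+0+0+0+1 mod 2 = 1
Codeword = 011010110100011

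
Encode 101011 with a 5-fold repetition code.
Repeat each bit 5× and concatenate:
1→11111  0→00000  1→11111  0→00000  1→11111  1→11111
Codeword = 111110000011111000001111111111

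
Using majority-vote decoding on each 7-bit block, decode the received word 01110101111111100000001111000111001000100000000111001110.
Split into 7-bit blocks and majority-vote each:
  block 1 = 0111010: 4 ones, 3 zeros → 1
  block 2 = 1111111: 7 ones, 0 zeros → 1
  block 3 = 1000000: 1 ones, 6 zeros → 0
  block 4 = 0111100: 4 ones, 3 zeros → 1
  block 5 = 0111001: 4 ones, 3 zeros → 1
  block 6 = 0001000: 1 ones, 6 zeros → 0
  block 7 = 0000011: 2 ones, 5 zeros → 0
  block 8 = 1001110: 4 ones, 3 zeros → 1
Decoded = 11011001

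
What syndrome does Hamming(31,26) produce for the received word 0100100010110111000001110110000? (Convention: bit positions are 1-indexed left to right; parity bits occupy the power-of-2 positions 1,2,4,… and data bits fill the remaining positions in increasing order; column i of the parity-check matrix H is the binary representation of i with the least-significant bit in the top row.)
Syndrome s = H · r^T (mod 2), r = 0100100010110111000001110110000:
  s[0] = (1010101010101010101010101010101)·(0100100010110111000001110110000) mod 2 = 0+0+0+0+1+0+0+0+1+0+1+0+0+0+1+0+0+0+0+0+0+0+1+0+0+0+1+0+0+0+0 mod 2 = 0
  s[1] = (0110011001100110011001100110011)·(0100100010110111000001110110000) mod 2 = 0+1+0+0+0+0+0+0+0+0+1+0+0+1+1+0+0+0+0+0+0+1+1+0+0+1+1+0+0+0+0 mod 2 = 0
  s[2] = (0001111000011110000111100001111)·(0100100010110111000001110110000) mod 2 = 0+0+0+0+1+0+0+0+0+0+0+1+0+1+1+0+0+0+0+0+0+1+1+0+0+0+0+0+0+0+0 mod 2 = 0
  s[3] = (0000000111111110000000011111111)·(0100100010110111000001110110000) mod 2 = 0+0+0+0+0+0+0+0+1+0+1+1+0+1+1+0+0+0+0+0+0+0+0+1+0+1+1+0+0+0+0 mod 2 = 0
  s[4] = (0000000000000001111111111111111)·(0100100010110111000001110110000) mod 2 = 0+0+0+0+0+0+0+0+0+0+0+0+0+0+0+1+0+0+0+0+0+1+1+1+0+1+1+0+0+0+0 mod 2 = 0
Syndrome = 00000
s = 0: no error detected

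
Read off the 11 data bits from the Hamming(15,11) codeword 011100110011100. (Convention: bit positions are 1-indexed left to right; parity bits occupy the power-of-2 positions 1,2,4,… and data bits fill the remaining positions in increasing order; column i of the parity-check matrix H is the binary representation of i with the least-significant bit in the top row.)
Parity bits occupy power-of-2 positions; data bits are at positions {3,5,6,7,9,10,11,12,13,14,15} (1-indexed).
Extract: c[3]=1 c[5]=0 c[6]=0 c[7]=1 c[9]=0 c[10]=0 c[11]=1 c[12]=1 c[13]=1 c[14]=0 c[15]=0
Data = 10010011100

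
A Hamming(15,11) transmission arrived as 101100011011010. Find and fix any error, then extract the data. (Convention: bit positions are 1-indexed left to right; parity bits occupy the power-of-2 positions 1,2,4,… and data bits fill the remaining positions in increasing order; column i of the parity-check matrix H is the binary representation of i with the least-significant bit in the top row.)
Syndrome s = H · r^T (mod 2), r = 101100011011010:
  s[0] = (101010101010101)·(101100011011010) mod 2 = 1+0+1+0+0+0+0+0+1+0+1+0+0+0+0 mod 2 = 0
  s[1] = (011001100110011)·(101100011011010) mod 2 = 0+0+1+0+0+0+0+0+0+0+1+0+0+1+0 mod 2 = 1
  s[2] = (000111100001111)·(101100011011010) mod 2 = 0+0+0+1+0+0+0+0+0+0+0+1+0+1+0 mod 2 = 1
  s[3] = (000000011111111)·(101100011011010) mod 2 = 0+0+0+0+0+0+0+1+1+0+1+1+0+1+0 mod 2 = 1
Syndrome = 0111
Column 14 of H equals this syndrome → error at bit 14 (1-indexed).
Flip bit 14: 101100011011010 → 101100011011000
Extract data bits at positions {3,5,6,7,9,10,11,12,13,14,15}: 10001011000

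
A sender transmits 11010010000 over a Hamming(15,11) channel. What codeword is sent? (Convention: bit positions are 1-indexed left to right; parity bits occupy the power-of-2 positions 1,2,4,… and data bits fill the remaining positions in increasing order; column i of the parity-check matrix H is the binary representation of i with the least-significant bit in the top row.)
Codeword c = d · G (mod 2), d = 11010010000:
  c[0] = d·G[:,0] = (11010010000)·(11011010101) mod 2 = 1+1+0+1+0+0+1+0+0+0+0 mod 2 = 0
  c[1] = d·G[:,1] = (11010010000)·(10110110011) mod 2 = 1+0+0+1+0+0+1+0+0+0+0 mod 2 = 1
  c[2] = d·G[:,2] = (11010010000)·(10000000000) mod 2 = 1+0+0+0+0+0+0+0+0+0+0 mod 2 = 1
  c[3] = d·G[:,3] = (11010010000)·(01110001111) mod 2 = 0+1+0+1+0+0+0+0+0+0+0 mod 2 = 0
  c[4] = d·G[:,4] = (11010010000)·(01000000000) mod 2 = 0+1+0+0+0+0+0+0+0+0+0 mod 2 = 1
  c[5] = d·G[:,5] = (11010010000)·(00100000000) mod 2 = 0+0+0+0+0+0+0+0+0+0+0 mod 2 = 0
  c[6] = d·G[:,6] = (11010010000)·(00010000000) mod 2 = 0+0+0+1+0+0+0+0+0+0+0 mod 2 = 1
  c[7] = d·G[:,7] = (11010010000)·(00001111111) mod 2 = 0+0+0+0+0+0+1+0+0+0+0 mod 2 = 1
  c[8] = d·G[:,8] = (11010010000)·(00001000000) mod 2 = 0+0+0+0+0+0+0+0+0+0+0 mod 2 = 0
  c[9] = d·G[:,9] = (11010010000)·(00000100000) mod 2 = 0+0+0+0+0+0+0+0+0+0+0 mod 2 = 0
  c[10] = d·G[:,10] = (11010010000)·(00000010000) mod 2 = 0+0+0+0+0+0+1+0+0+0+0 mod 2 = 1
  c[11] = d·G[:,11] = (11010010000)·(00000001000) mod 2 = 0+0+0+0+0+0+0+0+0+0+0 mod 2 = 0
  c[12] = d·G[:,12] = (11010010000)·(00000000100) mod 2 = 0+0+0+0+0+0+0+0+0+0+0 mod 2 = 0
  c[13] = d·G[:,13] = (11010010000)·(00000000010) mod 2 = 0+0+0+0+0+0+0+0+0+0+0 mod 2 = 0
  c[14] = d·G[:,14] = (11010010000)·(00000000001) mod 2 = 0+0+0+0+0+0+0+0+0+0+0 mod 2 = 0
Codeword = 011010110010000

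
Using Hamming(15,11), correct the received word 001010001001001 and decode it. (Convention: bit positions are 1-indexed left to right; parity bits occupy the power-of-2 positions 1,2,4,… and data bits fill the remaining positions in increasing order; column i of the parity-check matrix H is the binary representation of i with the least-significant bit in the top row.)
Syndrome s = H · r^T (mod 2), r = 001010001001001:
  s[0] = (101010101010101)·(001010001001001) mod 2 = 0+0+1+0+1+0+0+0+1+0+0+0+0+0+1 mod 2 = 0
  s[1] = (011001100110011)·(001010001001001) mod 2 = 0+0+1+0+0+0+0+0+0+0+0+0+0+0+1 mod 2 = 0
  s[2] = (000111100001111)·(001010001001001) mod 2 = 0+0+0+0+1+0+0+0+0+0+0+1+0+0+1 mod 2 = 1
  s[3] = (000000011111111)·(001010001001001) mod 2 = 0+0+0+0+0+0+0+0+1+0+0+1+0+0+1 mod 2 = 1
Syndrome = 0011
Column 12 of H equals this syndrome → error at bit 12 (1-indexed).
Flip bit 12: 001010001001001 → 001010001000001
Extract data bits at positions {3,5,6,7,9,10,11,12,13,14,15}: 11001000001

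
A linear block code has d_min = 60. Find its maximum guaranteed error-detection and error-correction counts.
(a) Detection requires d_min ≥ e+1, so e ≤ d_min − 1 = 59.
(b) Correction requires d_min ≥ 2t+1, so t ≤ ⌊(d_min − 1)/2⌋ = ⌊59/2⌋ = 29.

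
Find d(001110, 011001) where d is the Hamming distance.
XOR = 010111, count of 1s = 4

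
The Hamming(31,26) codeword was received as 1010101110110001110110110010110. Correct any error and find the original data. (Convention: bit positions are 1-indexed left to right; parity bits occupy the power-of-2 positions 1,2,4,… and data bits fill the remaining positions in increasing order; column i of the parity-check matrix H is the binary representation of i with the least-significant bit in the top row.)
Syndrome s = H · r^T (mod 2), r = 1010101110110001110110110010110:
  s[0] = (1010101010101010101010101010101)·(1010101110110001110110110010110) mod 2 = 1+0+1+0+1+0+1+0+1+0+1+0+0+0+0+0+1+0+0+0+1+0+1+0+0+0+1+0+1+0+0 mod 2 = 1
  s[1] = (0110011001100110011001100110011)·(1010101110110001110110110010110) mod 2 = 0+0+1+0+0+0+1+0+0+0+1+0+0+0+0+0+0+1+0+0+0+0+1+0+0+0+1+0+0+1+0 mod 2 = 1
  s[2] = (0001111000011110000111100001111)·(1010101110110001110110110010110) mod 2 = 0+0+0+0+1+0+1+0+0+0+0+1+0+0+0+0+0+0+0+1+1+0+1+0+0+0+0+0+1+1+0 mod 2 = 0
  s[3] = (0000000111111110000000011111111)·(1010101110110001110110110010110) mod 2 = 0+0+0+0+0+0+0+1+1+0+1+1+0+0+0+0+0+0+0+0+0+0+0+1+0+0+1+0+1+1+0 mod 2 = 0
  s[4] = (0000000000000001111111111111111)·(1010101110110001110110110010110) mod 2 = 0+0+0+0+0+0+0+0+0+0+0+0+0+0+0+1+1+1+0+1+1+0+1+1+0+0+1+0+1+1+0 mod 2 = 0
Syndrome = 11000
Column 3 of H equals this syndrome → error at bit 3 (1-indexed).
Flip bit 3: 1010101110110001110110110010110 → 1000101110110001110110110010110
Extract data bits at positions {3,5,6,7,9,10,11,12,13,14,15,17,18,19,20,21,22,23,24,25,26,27,28,29,30,31}: 01011011000110110110010110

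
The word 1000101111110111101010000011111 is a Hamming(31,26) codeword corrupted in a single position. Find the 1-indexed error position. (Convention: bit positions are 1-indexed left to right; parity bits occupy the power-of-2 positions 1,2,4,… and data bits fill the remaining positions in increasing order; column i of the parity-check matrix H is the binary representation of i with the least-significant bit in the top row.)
Syndrome s = H · r^T (mod 2), r = 1000101111110111101010000011111:
  s[0] = (1010101010101010101010101010101)·(1000101111110111101010000011111) mod 2 = 1+0+0+0+1+0+1+0+1+0+1+0+0+0+1+0+1+0+1+0+1+0+0+0+0+0+1+0+1+0+1 mod 2 = 0
  s[1] = (0110011001100110011001100110011)·(1000101111110111101010000011111) mod 2 = 0+0+0+0+0+0+1+0+0+1+1+0+0+1+1+0+0+0+1+0+0+0+0+0+0+0+1+0+0+1+1 mod 2 = 1
  s[2] = (0001111000011110000111100001111)·(1000101111110111101010000011111) mod 2 = 0+0+0+0+1+0+1+0+0+0+0+1+0+1+1+0+0+0+0+0+1+0+0+0+0+0+0+1+1+1+1 mod 2 = 0
  s[3] = (0000000111111110000000011111111)·(1000101111110111101010000011111) mod 2 = 0+0+0+0+0+0+0+1+1+1+1+1+0+1+1+0+0+0+0+0+0+0+0+0+0+0+1+1+1+1+1 mod 2 = 0
  s[4] = (0000000000000001111111111111111)·(1000101111110111101010000011111) mod 2 = 0+0+0+0+0+0+0+0+0+0+0+0+0+0+0+1+1+0+1+0+1+0+0+0+0+0+1+1+1+1+1 mod 2 = 1
Syndrome = 01001
Column i of H is the binary representation of i, so the syndrome is the binary index of the flipped bit.
Read s = 01001 with s[0] as LSB: 0·2^0 + 1·2^1 + 0·2^2 + 0·2^3 + 1·2^4 = 18.
Error is at bit position 18.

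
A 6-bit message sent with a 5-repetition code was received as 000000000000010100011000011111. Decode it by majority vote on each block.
Split into 5-bit blocks and majority-vote each:
  block 1 = 00000: 0 ones, 5 zeros → 0
  block 2 = 00000: 0 ones, 5 zeros → 0
  block 3 = 00010: 1 ones, 4 zeros → 0
  block 4 = 10001: 2 ones, 3 zeros → 0
  block 5 = 10000: 1 ones, 4 zeros → 0
  block 6 = 11111: 5 ones, 0 zeros → 1
Decoded = 000001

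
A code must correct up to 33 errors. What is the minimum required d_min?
Correcting t errors requires d_min ≥ 2t + 1 = 2·33 + 1 = 67.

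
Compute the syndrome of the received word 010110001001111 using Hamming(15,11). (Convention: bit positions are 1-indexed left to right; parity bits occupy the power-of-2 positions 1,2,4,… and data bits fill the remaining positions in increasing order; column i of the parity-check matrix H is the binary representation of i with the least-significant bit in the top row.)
Syndrome s = H · r^T (mod 2), r = 010110001001111:
  s[0] = (101010101010101)·(010110001001111) mod 2 = 0+0+0+0+1+0+0+0+1+0+0+0+1+0+1 mod 2 = 0
  s[1] = (011001100110011)·(010110001001111) mod 2 = 0+1+0+0+0+0+0+0+0+0+0+0+0+1+1 mod 2 = 1
  s[2] = (000111100001111)·(010110001001111) mod 2 = 0+0+0+1+1+0+0+0+0+0+0+1+1+1+1 mod 2 = 0
  s[3] = (000000011111111)·(010110001001111) mod 2 = 0+0+0+0+0+0+0+0+1+0+0+1+1+1+1 mod 2 = 1
Syndrome = 0101
Non-zero syndrome: error at position 10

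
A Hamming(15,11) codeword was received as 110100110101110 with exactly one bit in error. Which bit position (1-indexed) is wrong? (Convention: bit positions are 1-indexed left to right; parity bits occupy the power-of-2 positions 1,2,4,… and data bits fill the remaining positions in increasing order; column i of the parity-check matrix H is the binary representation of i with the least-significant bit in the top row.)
Syndrome s = H · r^T (mod 2), r = 110100110101110:
  s[0] = (101010101010101)·(110100110101110) mod 2 = 1+0+0+0+0+0+1+0+0+0+0+0+1+0+0 mod 2 = 1
  s[1] = (011001100110011)·(110100110101110) mod 2 = 0+1+0+0+0+0+1+0+0+1+0+0+0+1+0 mod 2 = 0
  s[2] = (000111100001111)·(110100110101110) mod 2 = 0+0+0+1+0+0+1+0+0+0+0+1+1+1+0 mod 2 = 1
  s[3] = (000000011111111)·(110100110101110) mod 2 = 0+0+0+0+0+0+0+1+0+1+0+1+1+1+0 mod 2 = 1
Syndrome = 1011
Column i of H is the binary representation of i, so the syndrome is the binary index of the flipped bit.
Read s = 1011 with s[0] as LSB: 1·2^0 + 0·2^1 + 1·2^2 + 1·2^3 = 13.
Error is at bit position 13.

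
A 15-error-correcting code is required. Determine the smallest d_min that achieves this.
Correcting t errors requires d_min ≥ 2t + 1 = 2·15 + 1 = 31.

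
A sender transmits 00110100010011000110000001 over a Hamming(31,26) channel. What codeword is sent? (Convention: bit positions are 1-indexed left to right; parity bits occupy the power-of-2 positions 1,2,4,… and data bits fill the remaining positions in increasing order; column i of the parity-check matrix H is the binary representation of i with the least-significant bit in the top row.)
Codeword c = d · G (mod 2), d = 00110100010011000110000001:
  c[0] = d·G[:,0] = (00110100010011000110000001)·(11011010101101010101010101) mod 2 = 0+0+0+1+0+0+0+0+0+0+0+0+0+1+0+0+0+1+0+0+0+0+0+0+0+1 mod 2 = 0
  c[1] = d·G[:,1] = (00110100010011000110000001)·(10110110011011001100110011) mod 2 = 0+0+1+1+0+1+0+0+0+1+0+0+1+1+0+0+0+1+0+0+0+0+0+0+0+1 mod 2 = 0
  c[2] = d·G[:,2] = (00110100010011000110000001)·(10000000000000000000000000) mod 2 = 0+0+0+0+0+0+0+0+0+0+0+0+0+0+0+0+0+0+0+0+0+0+0+0+0+0 mod 2 = 0
  c[3] = d·G[:,3] = (00110100010011000110000001)·(01110001111000111100001111) mod 2 = 0+0+1+1+0+0+0+0+0+1+0+0+0+0+0+0+0+1+0+0+0+0+0+0+0+1 mod 2 = 1
  c[4] = d·G[:,4] = (00110100010011000110000001)·(01000000000000000000000000) mod 2 = 0+0+0+0+0+0+0+0+0+0+0+0+0+0+0+0+0+0+0+0+0+0+0+0+0+0 mod 2 = 0
  c[5] = d·G[:,5] = (00110100010011000110000001)·(00100000000000000000000000) mod 2 = 0+0+1+0+0+0+0+0+0+0+0+0+0+0+0+0+0+0+0+0+0+0+0+0+0+0 mod 2 = 1
  c[6] = d·G[:,6] = (00110100010011000110000001)·(00010000000000000000000000) mod 2 = 0+0+0+1+0+0+0+0+0+0+0+0+0+0+0+0+0+0+0+0+0+0+0+0+0+0 mod 2 = 1
  c[7] = d·G[:,7] = (00110100010011000110000001)·(00001111111000000011111111) mod 2 = 0+0+0+0+0+1+0+0+0+1+0+0+0+0+0+0+0+0+1+0+0+0+0+0+0+1 mod 2 = 0
  c[8] = d·G[:,8] = (00110100010011000110000001)·(00001000000000000000000000) mod 2 = 0+0+0+0+0+0+0+0+0+0+0+0+0+0+0+0+0+0+0+0+0+0+0+0+0+0 mod 2 = 0
  c[9] = d·G[:,9] = (00110100010011000110000001)·(00000100000000000000000000) mod 2 = 0+0+0+0+0+1+0+0+0+0+0+0+0+0+0+0+0+0+0+0+0+0+0+0+0+0 mod 2 = 1
  c[10] = d·G[:,10] = (00110100010011000110000001)·(00000010000000000000000000) mod 2 = 0+0+0+0+0+0+0+0+0+0+0+0+0+0+0+0+0+0+0+0+0+0+0+0+0+0 mod 2 = 0
  c[11] = d·G[:,11] = (00110100010011000110000001)·(00000001000000000000000000) mod 2 = 0+0+0+0+0+0+0+0+0+0+0+0+0+0+0+0+0+0+0+0+0+0+0+0+0+0 mod 2 = 0
  c[12] = d·G[:,12] = (00110100010011000110000001)·(00000000100000000000000000) mod 2 = 0+0+0+0+0+0+0+0+0+0+0+0+0+0+0+0+0+0+0+0+0+0+0+0+0+0 mod 2 = 0
  c[13] = d·G[:,13] = (00110100010011000110000001)·(00000000010000000000000000) mod 2 = 0+0+0+0+0+0+0+0+0+1+0+0+0+0+0+0+0+0+0+0+0+0+0+0+0+0 mod 2 = 1
  c[14] = d·G[:,14] = (00110100010011000110000001)·(00000000001000000000000000) mod 2 = 0+0+0+0+0+0+0+0+0+0+0+0+0+0+0+0+0+0+0+0+0+0+0+0+0+0 mod 2 = 0
  c[15] = d·G[:,15] = (00110100010011000110000001)·(00000000000111111111111111) mod 2 = 0+0+0+0+0+0+0+0+0+0+0+0+1+1+0+0+0+1+1+0+0+0+0+0+0+1 mod 2 = 1
  c[16] = d·G[:,16] = (00110100010011000110000001)·(00000000000100000000000000) mod 2 = 0+0+0+0+0+0+0+0+0+0+0+0+0+0+0+0+0+0+0+0+0+0+0+0+0+0 mod 2 = 0
  c[17] = d·G[:,17] = (00110100010011000110000001)·(00000000000010000000000000) mod 2 = 0+0+0+0+0+0+0+0+0+0+0+0+1+0+0+0+0+0+0+0+0+0+0+0+0+0 mod 2 = 1
  c[18] = d·G[:,18] = (00110100010011000110000001)·(00000000000001000000000000) mod 2 = 0+0+0+0+0+0+0+0+0+0+0+0+0+1+0+0+0+0+0+0+0+0+0+0+0+0 mod 2 = 1
  c[19] = d·G[:,19] = (00110100010011000110000001)·(00000000000000100000000000) mod 2 = 0+0+0+0+0+0+0+0+0+0+0+0+0+0+0+0+0+0+0+0+0+0+0+0+0+0 mod 2 = 0
  c[20] = d·G[:,20] = (00110100010011000110000001)·(00000000000000010000000000) mod 2 = 0+0+0+0+0+0+0+0+0+0+0+0+0+0+0+0+0+0+0+0+0+0+0+0+0+0 mod 2 = 0
  c[21] = d·G[:,21] = (00110100010011000110000001)·(00000000000000001000000000) mod 2 = 0+0+0+0+0+0+0+0+0+0+0+0+0+0+0+0+0+0+0+0+0+0+0+0+0+0 mod 2 = 0
  c[22] = d·G[:,22] = (00110100010011000110000001)·(00000000000000000100000000) mod 2 = 0+0+0+0+0+0+0+0+0+0+0+0+0+0+0+0+0+1+0+0+0+0+0+0+0+0 mod 2 = 1
  c[23] = d·G[:,23] = (00110100010011000110000001)·(00000000000000000010000000) mod 2 = 0+0+0+0+0+0+0+0+0+0+0+0+0+0+0+0+0+0+1+0+0+0+0+0+0+0 mod 2 = 1
  c[24] = d·G[:,24] = (00110100010011000110000001)·(00000000000000000001000000) mod 2 = 0+0+0+0+0+0+0+0+0+0+0+0+0+0+0+0+0+0+0+0+0+0+0+0+0+0 mod 2 = 0
  c[25] = d·G[:,25] = (00110100010011000110000001)·(00000000000000000000100000) mod 2 = 0+0+0+0+0+0+0+0+0+0+0+0+0+0+0+0+0+0+0+0+0+0+0+0+0+0 mod 2 = 0
  c[26] = d·G[:,26] = (00110100010011000110000001)·(00000000000000000000010000) mod 2 = 0+0+0+0+0+0+0+0+0+0+0+0+0+0+0+0+0+0+0+0+0+0+0+0+0+0 mod 2 = 0
  c[27] = d·G[:,27] = (00110100010011000110000001)·(00000000000000000000001000) mod 2 = 0+0+0+0+0+0+0+0+0+0+0+0+0+0+0+0+0+0+0+0+0+0+0+0+0+0 mod 2 = 0
  c[28] = d·G[:,28] = (00110100010011000110000001)·(00000000000000000000000100) mod 2 = 0+0+0+0+0+0+0+0+0+0+0+0+0+0+0+0+0+0+0+0+0+0+0+0+0+0 mod 2 = 0
  c[29] = d·G[:,29] = (00110100010011000110000001)·(00000000000000000000000010) mod 2 = 0+0+0+0+0+0+0+0+0+0+0+0+0+0+0+0+0+0+0+0+0+0+0+0+0+0 mod 2 = 0
  c[30] = d·G[:,30] = (00110100010011000110000001)·(00000000000000000000000001) mod 2 = 0+0+0+0+0+0+0+0+0+0+0+0+0+0+0+0+0+0+0+0+0+0+0+0+0+1 mod 2 = 1
Codeword = 0001011001000101011000110000001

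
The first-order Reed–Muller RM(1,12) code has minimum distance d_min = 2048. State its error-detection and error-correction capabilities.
Detection only: up to d_min − 1 = 2047 errors.
Correction: up to ⌊(d_min − 1)/2⌋ = ⌊2047/2⌋ = 1023 errors.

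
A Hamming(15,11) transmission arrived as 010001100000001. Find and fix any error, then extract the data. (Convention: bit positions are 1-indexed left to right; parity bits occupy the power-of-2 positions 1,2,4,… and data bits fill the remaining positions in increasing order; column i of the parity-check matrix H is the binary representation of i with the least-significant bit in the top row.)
Syndrome s = H · r^T (mod 2), r = 010001100000001:
  s[0] = (101010101010101)·(010001100000001) mod 2 = 0+0+0+0+0+0+1+0+0+0+0+0+0+0+1 mod 2 = 0
  s[1] = (011001100110011)·(010001100000001) mod 2 = 0+1+0+0+0+1+1+0+0+0+0+0+0+0+1 mod 2 = 0
  s[2] = (000111100001111)·(010001100000001) mod 2 = 0+0+0+0+0+1+1+0+0+0+0+0+0+0+1 mod 2 = 1
  s[3] = (000000011111111)·(010001100000001) mod 2 = 0+0+0+0+0+0+0+0+0+0+0+0+0+0+1 mod 2 = 1
Syndrome = 0011
Column 12 of H equals this syndrome → error at bit 12 (1-indexed).
Flip bit 12: 010001100000001 → 010001100001001
Extract data bits at positions {3,5,6,7,9,10,11,12,13,14,15}: 00110001001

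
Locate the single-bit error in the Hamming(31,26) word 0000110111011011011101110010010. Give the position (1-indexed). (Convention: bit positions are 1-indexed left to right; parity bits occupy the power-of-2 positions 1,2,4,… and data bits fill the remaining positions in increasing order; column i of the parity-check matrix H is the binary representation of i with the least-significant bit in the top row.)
Syndrome s = H · r^T (mod 2), r = 0000110111011011011101110010010:
  s[0] = (1010101010101010101010101010101)·(0000110111011011011101110010010) mod 2 = 0+0+0+0+1+0+0+0+1+0+0+0+1+0+1+0+0+0+1+0+0+0+1+0+0+0+1+0+0+0+0 mod 2 = 1
  s[1] = (0110011001100110011001100110011)·(0000110111011011011101110010010) mod 2 = 0+0+0+0+0+1+0+0+0+1+0+0+0+0+1+0+0+1+1+0+0+1+1+0+0+0+1+0+0+1+0 mod 2 = 1
  s[2] = (0001111000011110000111100001111)·(0000110111011011011101110010010) mod 2 = 0+0+0+0+1+1+0+0+0+0+0+1+1+0+1+0+0+0+0+1+0+1+1+0+0+0+0+0+0+1+0 mod 2 = 1
  s[3] = (0000000111111110000000011111111)·(0000110111011011011101110010010) mod 2 = 0+0+0+0+0+0+0+1+1+1+0+1+1+0+1+0+0+0+0+0+0+0+0+1+0+0+1+0+0+1+0 mod 2 = 1
  s[4] = (0000000000000001111111111111111)·(0000110111011011011101110010010) mod 2 = 0+0+0+0+0+0+0+0+0+0+0+0+0+0+0+1+0+1+1+1+0+1+1+1+0+0+1+0+0+1+0 mod 2 = 1
Syndrome = 11111
Column i of H is the binary representation of i, so the syndrome is the binary index of the flipped bit.
Read s = 11111 with s[0] as LSB: 1·2^0 + 1·2^1 + 1·2^2 + 1·2^3 + 1·2^4 = 31.
Error is at bit position 31.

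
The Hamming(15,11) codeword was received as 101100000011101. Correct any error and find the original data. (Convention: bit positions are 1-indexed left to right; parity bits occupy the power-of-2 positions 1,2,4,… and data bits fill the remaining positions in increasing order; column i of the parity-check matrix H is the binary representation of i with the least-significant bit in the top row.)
Syndrome s = H · r^T (mod 2), r = 101100000011101:
  s[0] = (101010101010101)·(101100000011101) mod 2 = 1+0+1+0+0+0+0+0+0+0+1+0+1+0+1 mod 2 = 1
  s[1] = (011001100110011)·(101100000011101) mod 2 = 0+0+1+0+0+0+0+0+0+0+1+0+0+0+1 mod 2 = 1
  s[2] = (000111100001111)·(101100000011101) mod 2 = 0+0+0+1+0+0+0+0+0+0+0+1+1+0+1 mod 2 = 0
  s[3] = (000000011111111)·(101100000011101) mod 2 = 0+0+0+0+0+0+0+0+0+0+1+1+1+0+1 mod 2 = 0
Syndrome = 1100
Column 3 of H equals this syndrome → error at bit 3 (1-indexed).
Flip bit 3: 101100000011101 → 100100000011101
Extract data bits at positions {3,5,6,7,9,10,11,12,13,14,15}: 00000011101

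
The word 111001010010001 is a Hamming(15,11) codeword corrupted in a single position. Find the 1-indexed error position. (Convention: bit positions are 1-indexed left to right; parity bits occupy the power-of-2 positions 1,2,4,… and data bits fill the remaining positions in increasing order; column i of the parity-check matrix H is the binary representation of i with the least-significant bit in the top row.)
Syndrome s = H · r^T (mod 2), r = 111001010010001:
  s[0] = (101010101010101)·(111001010010001) mod 2 = 1+0+1+0+0+0+0+0+0+0+1+0+0+0+1 mod 2 = 0
  s[1] = (011001100110011)·(111001010010001) mod 2 = 0+1+1+0+0+1+0+0+0+0+1+0+0+0+1 mod 2 = 1
  s[2] = (000111100001111)·(111001010010001) mod 2 = 0+0+0+0+0+1+0+0+0+0+0+0+0+0+1 mod 2 = 0
  s[3] = (000000011111111)·(111001010010001) mod 2 = 0+0+0+0+0+0+0+1+0+0+1+0+0+0+1 mod 2 = 1
Syndrome = 0101
Column i of H is the binary representation of i, so the syndrome is the binary index of the flipped bit.
Read s = 0101 with s[0] as LSB: 0·2^0 + 1·2^1 + 0·2^2 + 1·2^3 = 10.
Error is at bit position 10.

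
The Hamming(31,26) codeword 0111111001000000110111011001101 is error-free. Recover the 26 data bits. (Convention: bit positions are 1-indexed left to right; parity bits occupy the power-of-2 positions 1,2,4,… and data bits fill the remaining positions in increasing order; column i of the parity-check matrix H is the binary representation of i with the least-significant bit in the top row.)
Parity bits occupy power-of-2 positions; data bits are at positions {3,5,6,7,9,10,11,12,13,14,15,17,18,19,20,21,22,23,24,25,26,27,28,29,30,31} (1-indexed).
Extract: c[3]=1 c[5]=1 c[6]=1 c[7]=1 c[9]=0 c[10]=1 c[11]=0 c[12]=0 c[13]=0 c[14]=0 c[15]=0 c[17]=1 c[18]=1 c[19]=0 c[20]=1 c[21]=1 c[22]=1 c[23]=0 c[24]=1 c[25]=1 c[26]=0 c[27]=0 c[28]=1 c[29]=1 c[30]=0 c[31]=1
Data = 11110100000110111011001101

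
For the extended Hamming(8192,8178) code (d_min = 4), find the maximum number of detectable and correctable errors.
Detection only: up to d_min − 1 = 3 errors.
Correction: up to ⌊(d_min − 1)/2⌋ = ⌊3/2⌋ = 1 errors.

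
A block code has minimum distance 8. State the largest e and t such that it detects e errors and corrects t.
(a) Detection requires d_min ≥ e+1, so e ≤ d_min − 1 = 7.
(b) Correction requires d_min ≥ 2t+1, so t ≤ ⌊(d_min − 1)/2⌋ = ⌊7/2⌋ = 3.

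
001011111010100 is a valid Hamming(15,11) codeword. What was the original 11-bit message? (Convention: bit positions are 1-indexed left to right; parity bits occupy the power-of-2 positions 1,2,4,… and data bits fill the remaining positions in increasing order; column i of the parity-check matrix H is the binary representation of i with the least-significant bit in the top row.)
Parity bits occupy power-of-2 positions; data bits are at positions {3,5,6,7,9,10,11,12,13,14,15} (1-indexed).
Extract: c[3]=1 c[5]=1 c[6]=1 c[7]=1 c[9]=1 c[10]=0 c[11]=1 c[12]=0 c[13]=1 c[14]=0 c[15]=0
Data = 11111010100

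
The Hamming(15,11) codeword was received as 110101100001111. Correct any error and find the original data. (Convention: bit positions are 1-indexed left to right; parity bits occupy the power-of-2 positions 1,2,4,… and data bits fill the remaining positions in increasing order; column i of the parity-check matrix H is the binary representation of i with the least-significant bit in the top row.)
Syndrome s = H · r^T (mod 2), r = 110101100001111:
  s[0] = (101010101010101)·(110101100001111) mod 2 = 1+0+0+0+0+0+1+0+0+0+0+0+1+0+1 mod 2 = 0
  s[1] = (011001100110011)·(110101100001111) mod 2 = 0+1+0+0+0+1+1+0+0+0+0+0+0+1+1 mod 2 = 1
  s[2] = (000111100001111)·(110101100001111) mod 2 = 0+0+0+1+0+1+1+0+0+0+0+1+1+1+1 mod 2 = 1
  s[3] = (000000011111111)·(110101100001111) mod 2 = 0+0+0+0+0+0+0+0+0+0+0+1+1+1+1 mod 2 = 0
Syndrome = 0110
Column 6 of H equals this syndrome → error at bit 6 (1-indexed).
Flip bit 6: 110101100001111 → 110100100001111
Extract data bits at positions {3,5,6,7,9,10,11,12,13,14,15}: 00010001111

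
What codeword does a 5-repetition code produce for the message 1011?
Repeat each bit 5× and concatenate:
1→11111  0→00000  1→11111  1→11111
Codeword = 11111000001111111111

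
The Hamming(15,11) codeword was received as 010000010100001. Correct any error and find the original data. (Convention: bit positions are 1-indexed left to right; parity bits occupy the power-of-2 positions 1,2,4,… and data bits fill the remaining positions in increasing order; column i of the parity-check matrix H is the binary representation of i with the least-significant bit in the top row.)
Syndrome s = H · r^T (mod 2), r = 010000010100001:
  s[0] = (101010101010101)·(010000010100001) mod 2 = 0+0+0+0+0+0+0+0+0+0+0+0+0+0+1 mod 2 = 1
  s[1] = (011001100110011)·(010000010100001) mod 2 = 0+1+0+0+0+0+0+0+0+1+0+0+0+0+1 mod 2 = 1
  s[2] = (000111100001111)·(010000010100001) mod 2 = 0+0+0+0+0+0+0+0+0+0+0+0+0+0+1 mod 2 = 1
  s[3] = (000000011111111)·(010000010100001) mod 2 = 0+0+0+0+0+0+0+1+0+1+0+0+0+0+1 mod 2 = 1
Syndrome = 1111
Column 15 of H equals this syndrome → error at bit 15 (1-indexed).
Flip bit 15: 010000010100001 → 010000010100000
Extract data bits at positions {3,5,6,7,9,10,11,12,13,14,15}: 00000100000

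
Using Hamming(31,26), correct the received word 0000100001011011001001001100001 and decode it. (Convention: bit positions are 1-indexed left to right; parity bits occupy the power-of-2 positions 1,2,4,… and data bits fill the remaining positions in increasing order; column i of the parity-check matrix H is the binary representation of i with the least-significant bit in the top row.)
Syndrome s = H · r^T (mod 2), r = 0000100001011011001001001100001:
  s[0] = (1010101010101010101010101010101)·(0000100001011011001001001100001) mod 2 = 0+0+0+0+1+0+0+0+0+0+0+0+1+0+1+0+0+0+1+0+0+0+0+0+1+0+0+0+0+0+1 mod 2 = 0
  s[1] = (0110011001100110011001100110011)·(0000100001011011001001001100001) mod 2 = 0+0+0+0+0+0+0+0+0+1+0+0+0+0+1+0+0+0+1+0+0+1+0+0+0+1+0+0+0+0+1 mod 2 = 0
  s[2] = (0001111000011110000111100001111)·(0000100001011011001001001100001) mod 2 = 0+0+0+0+1+0+0+0+0+0+0+1+1+0+1+0+0+0+0+0+0+1+0+0+0+0+0+0+0+0+1 mod 2 = 0
  s[3] = (0000000111111110000000011111111)·(0000100001011011001001001100001) mod 2 = 0+0+0+0+0+0+0+0+0+1+0+1+1+0+1+0+0+0+0+0+0+0+0+0+1+1+0+0+0+0+1 mod 2 = 1
  s[4] = (0000000000000001111111111111111)·(0000100001011011001001001100001) mod 2 = 0+0+0+0+0+0+0+0+0+0+0+0+0+0+0+1+0+0+1+0+0+1+0+0+1+1+0+0+0+0+1 mod 2 = 0
Syndrome = 00010
Column 8 of H equals this syndrome → error at bit 8 (1-indexed).
Flip bit 8: 0000100001011011001001001100001 → 0000100101011011001001001100001
Extract data bits at positions {3,5,6,7,9,10,11,12,13,14,15,17,18,19,20,21,22,23,24,25,26,27,28,29,30,31}: 01000101101001001001100001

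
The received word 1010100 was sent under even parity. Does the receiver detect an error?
Sum of received bits: 1+0+1+0+1+0+0 = 3; 3 mod 2 = 1. Result is 1 ≠ 0 → error detected.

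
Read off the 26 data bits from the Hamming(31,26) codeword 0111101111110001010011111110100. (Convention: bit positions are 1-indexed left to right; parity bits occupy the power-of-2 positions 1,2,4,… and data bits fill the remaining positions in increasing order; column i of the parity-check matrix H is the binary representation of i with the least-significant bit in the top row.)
Parity bits occupy power-of-2 positions; data bits are at positions {3,5,6,7,9,10,11,12,13,14,15,17,18,19,20,21,22,23,24,25,26,27,28,29,30,31} (1-indexed).
Extract: c[3]=1 c[5]=1 c[6]=0 c[7]=1 c[9]=1 c[10]=1 c[11]=1 c[12]=1 c[13]=0 c[14]=0 c[15]=0 c[17]=0 c[18]=1 c[19]=0 c[20]=0 c[21]=1 c[22]=1 c[23]=1 c[24]=1 c[25]=1 c[26]=1 c[27]=1 c[28]=0 c[29]=1 c[30]=0 c[31]=0
Data = 11011111000010011111110100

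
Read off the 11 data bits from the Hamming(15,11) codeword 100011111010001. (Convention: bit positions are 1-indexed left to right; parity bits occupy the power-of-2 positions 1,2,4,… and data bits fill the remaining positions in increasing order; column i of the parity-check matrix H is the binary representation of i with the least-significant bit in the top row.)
Parity bits occupy power-of-2 positions; data bits are at positions {3,5,6,7,9,10,11,12,13,14,15} (1-indexed).
Extract: c[3]=0 c[5]=1 c[6]=1 c[7]=1 c[9]=1 c[10]=0 c[11]=1 c[12]=0 c[13]=0 c[14]=0 c[15]=1
Data = 01111010001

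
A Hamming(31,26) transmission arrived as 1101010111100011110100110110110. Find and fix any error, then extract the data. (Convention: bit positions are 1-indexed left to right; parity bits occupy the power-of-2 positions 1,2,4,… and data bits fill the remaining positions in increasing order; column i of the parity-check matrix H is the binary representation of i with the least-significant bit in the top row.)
Syndrome s = H · r^T (mod 2), r = 1101010111100011110100110110110:
  s[0] = (1010101010101010101010101010101)·(1101010111100011110100110110110) mod 2 = 1+0+0+0+0+0+0+0+1+0+1+0+0+0+1+0+1+0+0+0+0+0+1+0+0+0+1+0+1+0+0 mod 2 = 0
  s[1] = (0110011001100110011001100110011)·(1101010111100011110100110110110) mod 2 = 0+1+0+0+0+1+0+0+0+1+1+0+0+0+1+0+0+1+0+0+0+0+1+0+0+1+1+0+0+1+0 mod 2 = 0
  s[2] = (0001111000011110000111100001111)·(1101010111100011110100110110110) mod 2 = 0+0+0+1+0+1+0+0+0+0+0+0+0+0+1+0+0+0+0+1+0+0+1+0+0+0+0+0+1+1+0 mod 2 = 1
  s[3] = (0000000111111110000000011111111)·(1101010111100011110100110110110) mod 2 = 0+0+0+0+0+0+0+1+1+1+1+0+0+0+1+0+0+0+0+0+0+0+0+1+0+1+1+0+1+1+0 mod 2 = 0
  s[4] = (0000000000000001111111111111111)·(1101010111100011110100110110110) mod 2 = 0+0+0+0+0+0+0+0+0+0+0+0+0+0+0+1+1+1+0+1+0+0+1+1+0+1+1+0+1+1+0 mod 2 = 0
Syndrome = 00100
Column 4 of H equals this syndrome → error at bit 4 (1-indexed).
Flip bit 4: 1101010111100011110100110110110 → 1100010111100011110100110110110
Extract data bits at positions {3,5,6,7,9,10,11,12,13,14,15,17,18,19,20,21,22,23,24,25,26,27,28,29,30,31}: 00101110001110100110110110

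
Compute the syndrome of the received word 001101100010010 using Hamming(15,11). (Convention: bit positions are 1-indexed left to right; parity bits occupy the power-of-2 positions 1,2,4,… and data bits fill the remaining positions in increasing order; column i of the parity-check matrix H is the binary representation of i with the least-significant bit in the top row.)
Syndrome s = H · r^T (mod 2), r = 001101100010010:
  s[0] = (101010101010101)·(001101100010010) mod 2 = 0+0+1+0+0+0+1+0+0+0+1+0+0+0+0 mod 2 = 1
  s[1] = (011001100110011)·(001101100010010) mod 2 = 0+0+1+0+0+1+1+0+0+0+1+0+0+1+0 mod 2 = 1
  s[2] = (000111100001111)·(001101100010010) mod 2 = 0+0+0+1+0+1+1+0+0+0+0+0+0+1+0 mod 2 = 0
  s[3] = (000000011111111)·(001101100010010) mod 2 = 0+0+0+0+0+0+0+0+0+0+1+0+0+1+0 mod 2 = 0
Syndrome = 1100
Non-zero syndrome: error at position 3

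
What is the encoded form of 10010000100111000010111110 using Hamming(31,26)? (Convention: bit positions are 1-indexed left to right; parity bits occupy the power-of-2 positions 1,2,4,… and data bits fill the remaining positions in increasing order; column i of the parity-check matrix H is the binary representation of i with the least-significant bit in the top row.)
Codeword c = d · G (mod 2), d = 10010000100111000010111110:
  c[0] = d·G[:,0] = (10010000100111000010111110)·(11011010101101010101010101) mod 2 = 1+0+0+1+0+0+0+0+1+0+0+1+0+1+0+0+0+0+0+0+0+1+0+1+0+0 mod 2 = 1
  c[1] = d·G[:,1] = (10010000100111000010111110)·(10110110011011001100110011) mod 2 = 1+0+0+1+0+0+0+0+0+0+0+0+1+1+0+0+0+0+0+0+1+1+0+0+1+0 mod 2 = 1
  c[2] = d·G[:,2] = (10010000100111000010111110)·(10000000000000000000000000) mod 2 = 1+0+0+0+0+0+0+0+0+0+0+0+0+0+0+0+0+0+0+0+0+0+0+0+0+0 mod 2 = 1
  c[3] = d·G[:,3] = (10010000100111000010111110)·(01110001111000111100001111) mod 2 = 0+0+0+1+0+0+0+0+1+0+0+0+0+0+0+0+0+0+0+0+0+0+1+1+1+0 mod 2 = 1
  c[4] = d·G[:,4] = (10010000100111000010111110)·(01000000000000000000000000) mod 2 = 0+0+0+0+0+0+0+0+0+0+0+0+0+0+0+0+0+0+0+0+0+0+0+0+0+0 mod 2 = 0
  c[5] = d·G[:,5] = (10010000100111000010111110)·(00100000000000000000000000) mod 2 = 0+0+0+0+0+0+0+0+0+0+0+0+0+0+0+0+0+0+0+0+0+0+0+0+0+0 mod 2 = 0
  c[6] = d·G[:,6] = (10010000100111000010111110)·(00010000000000000000000000) mod 2 = 0+0+0+1+0+0+0+0+0+0+0+0+0+0+0+0+0+0+0+0+0+0+0+0+0+0 mod 2 = 1
  c[7] = d·G[:,7] = (10010000100111000010111110)·(00001111111000000011111111) mod 2 = 0+0+0+0+0+0+0+0+1+0+0+0+0+0+0+0+0+0+1+0+1+1+1+1+1+0 mod 2 = 1
  c[8] = d·G[:,8] = (10010000100111000010111110)·(00001000000000000000000000) mod 2 = 0+0+0+0+0+0+0+0+0+0+0+0+0+0+0+0+0+0+0+0+0+0+0+0+0+0 mod 2 = 0
  c[9] = d·G[:,9] = (10010000100111000010111110)·(00000100000000000000000000) mod 2 = 0+0+0+0+0+0+0+0+0+0+0+0+0+0+0+0+0+0+0+0+0+0+0+0+0+0 mod 2 = 0
  c[10] = d·G[:,10] = (10010000100111000010111110)·(00000010000000000000000000) mod 2 = 0+0+0+0+0+0+0+0+0+0+0+0+0+0+0+0+0+0+0+0+0+0+0+0+0+0 mod 2 = 0
  c[11] = d·G[:,11] = (10010000100111000010111110)·(00000001000000000000000000) mod 2 = 0+0+0+0+0+0+0+0+0+0+0+0+0+0+0+0+0+0+0+0+0+0+0+0+0+0 mod 2 = 0
  c[12] = d·G[:,12] = (10010000100111000010111110)·(00000000100000000000000000) mod 2 = 0+0+0+0+0+0+0+0+1+0+0+0+0+0+0+0+0+0+0+0+0+0+0+0+0+0 mod 2 = 1
  c[13] = d·G[:,13] = (10010000100111000010111110)·(00000000010000000000000000) mod 2 = 0+0+0+0+0+0+0+0+0+0+0+0+0+0+0+0+0+0+0+0+0+0+0+0+0+0 mod 2 = 0
  c[14] = d·G[:,14] = (10010000100111000010111110)·(00000000001000000000000000) mod 2 = 0+0+0+0+0+0+0+0+0+0+0+0+0+0+0+0+0+0+0+0+0+0+0+0+0+0 mod 2 = 0
  c[15] = d·G[:,15] = (10010000100111000010111110)·(00000000000111111111111111) mod 2 = 0+0+0+0+0+0+0+0+0+0+0+1+1+1+0+0+0+0+1+0+1+1+1+1+1+0 mod 2 = 1
  c[16] = d·G[:,16] = (10010000100111000010111110)·(00000000000100000000000000) mod 2 = 0+0+0+0+0+0+0+0+0+0+0+1+0+0+0+0+0+0+0+0+0+0+0+0+0+0 mod 2 = 1
  c[17] = d·G[:,17] = (10010000100111000010111110)·(00000000000010000000000000) mod 2 = 0+0+0+0+0+0+0+0+0+0+0+0+1+0+0+0+0+0+0+0+0+0+0+0+0+0 mod 2 = 1
  c[18] = d·G[:,18] = (10010000100111000010111110)·(00000000000001000000000000) mod 2 = 0+0+0+0+0+0+0+0+0+0+0+0+0+1+0+0+0+0+0+0+0+0+0+0+0+0 mod 2 = 1
  c[19] = d·G[:,19] = (10010000100111000010111110)·(00000000000000100000000000) mod 2 = 0+0+0+0+0+0+0+0+0+0+0+0+0+0+0+0+0+0+0+0+0+0+0+0+0+0 mod 2 = 0
  c[20] = d·G[:,20] = (10010000100111000010111110)·(00000000000000010000000000) mod 2 = 0+0+0+0+0+0+0+0+0+0+0+0+0+0+0+0+0+0+0+0+0+0+0+0+0+0 mod 2 = 0
  c[21] = d·G[:,21] = (10010000100111000010111110)·(00000000000000001000000000) mod 2 = 0+0+0+0+0+0+0+0+0+0+0+0+0+0+0+0+0+0+0+0+0+0+0+0+0+0 mod 2 = 0
  c[22] = d·G[:,22] = (10010000100111000010111110)·(00000000000000000100000000) mod 2 = 0+0+0+0+0+0+0+0+0+0+0+0+0+0+0+0+0+0+0+0+0+0+0+0+0+0 mod 2 = 0
  c[23] = d·G[:,23] = (10010000100111000010111110)·(00000000000000000010000000) mod 2 = 0+0+0+0+0+0+0+0+0+0+0+0+0+0+0+0+0+0+1+0+0+0+0+0+0+0 mod 2 = 1
  c[24] = d·G[:,24] = (10010000100111000010111110)·(00000000000000000001000000) mod 2 = 0+0+0+0+0+0+0+0+0+0+0+0+0+0+0+0+0+0+0+0+0+0+0+0+0+0 mod 2 = 0
  c[25] = d·G[:,25] = (10010000100111000010111110)·(00000000000000000000100000) mod 2 = 0+0+0+0+0+0+0+0+0+0+0+0+0+0+0+0+0+0+0+0+1+0+0+0+0+0 mod 2 = 1
  c[26] = d·G[:,26] = (10010000100111000010111110)·(00000000000000000000010000) mod 2 = 0+0+0+0+0+0+0+0+0+0+0+0+0+0+0+0+0+0+0+0+0+1+0+0+0+0 mod 2 = 1
  c[27] = d·G[:,27] = (10010000100111000010111110)·(00000000000000000000001000) mod 2 = 0+0+0+0+0+0+0+0+0+0+0+0+0+0+0+0+0+0+0+0+0+0+1+0+0+0 mod 2 = 1
  c[28] = d·G[:,28] = (10010000100111000010111110)·(00000000000000000000000100) mod 2 = 0+0+0+0+0+0+0+0+0+0+0+0+0+0+0+0+0+0+0+0+0+0+0+1+0+0 mod 2 = 1
  c[29] = d·G[:,29] = (10010000100111000010111110)·(00000000000000000000000010) mod 2 = 0+0+0+0+0+0+0+0+0+0+0+0+0+0+0+0+0+0+0+0+0+0+0+0+1+0 mod 2 = 1
  c[30] = d·G[:,30] = (10010000100111000010111110)·(00000000000000000000000001) mod 2 = 0+0+0+0+0+0+0+0+0+0+0+0+0+0+0+0+0+0+0+0+0+0+0+0+0+0 mod 2 = 0
Codeword = 1111001100001001111000010111110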